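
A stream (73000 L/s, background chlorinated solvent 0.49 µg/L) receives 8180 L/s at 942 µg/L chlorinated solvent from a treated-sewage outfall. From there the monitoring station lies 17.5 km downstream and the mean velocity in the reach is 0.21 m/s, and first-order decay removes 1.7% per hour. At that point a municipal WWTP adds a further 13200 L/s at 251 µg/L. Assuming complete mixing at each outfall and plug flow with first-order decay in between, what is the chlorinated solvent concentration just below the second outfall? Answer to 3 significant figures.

90.3 µg/L

Flow-weighted average: C = (73000·0.4900 + 8180·942.0) / 81180 = 7741000/81180 = 95.36 µg/L; combined flow 81180 L/s.
Travel time t = 17.5·1000 / 0.21 = 83330 s = 23.15 h.
1.7%/h lost → k = −ln(1 − 0.017) = 0.01715 h⁻¹.
After decay, C = 95.36 × e^(−kt) = 95.36 × 0.6724 = 64.12 µg/L.
At the second outfall, C = (81180·64.12 + 13200·251.0) / (81180 + 13200) = 90.26 µg/L.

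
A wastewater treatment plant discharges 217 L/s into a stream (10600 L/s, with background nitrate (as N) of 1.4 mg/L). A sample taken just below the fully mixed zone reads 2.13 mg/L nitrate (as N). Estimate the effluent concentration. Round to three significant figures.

37.8 mg/L

Mass balance: 10600·1.400 + 217.0·Cₑ = 10820·2.130
→ Cₑ = (10820·2.130 − 10600·1.400) / 217.0 = 37.79 mg/L.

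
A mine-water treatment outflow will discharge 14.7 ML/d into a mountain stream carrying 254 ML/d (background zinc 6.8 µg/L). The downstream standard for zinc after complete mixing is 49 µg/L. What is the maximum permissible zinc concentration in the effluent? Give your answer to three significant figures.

At the limit, (Qr·Cr + Qe·Cₑ)/(Qr + Qe) = 49:
Cₑ = (268.7·49 − 254.0·6.800) / 14.70 = 778.2 µg/L.

778 µg/L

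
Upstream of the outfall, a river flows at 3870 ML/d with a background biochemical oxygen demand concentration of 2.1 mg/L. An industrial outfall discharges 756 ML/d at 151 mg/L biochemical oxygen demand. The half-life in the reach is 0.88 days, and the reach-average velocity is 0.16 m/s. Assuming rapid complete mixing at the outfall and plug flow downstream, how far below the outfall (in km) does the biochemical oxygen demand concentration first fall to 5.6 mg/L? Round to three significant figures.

27.2 km

Conservation of mass: C = (3870·2.100 + 756.0·151.0) / 4626 = 122300/4626 = 26.43 mg/L.
Half-life 0.88 d → k = ln 2 / 0.88 = 0.7877 d⁻¹.
Set 26.43·exp(−k·t) = 5.6 → t = ln(26.43/5.6)/k = 170200 s = 47.29 h.
Distance = v·t = 0.16·170200 = 27240 m = 27.24 km.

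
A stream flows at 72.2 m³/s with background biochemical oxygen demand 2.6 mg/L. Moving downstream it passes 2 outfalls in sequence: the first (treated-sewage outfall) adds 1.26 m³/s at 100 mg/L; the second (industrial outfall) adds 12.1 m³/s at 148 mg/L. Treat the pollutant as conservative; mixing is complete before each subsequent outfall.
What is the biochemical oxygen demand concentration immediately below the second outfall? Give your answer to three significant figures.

Outfall 1: combined Q = 73.46 m³/s; C = (72.20·2.600 + 1.260·100.0)/73.46 = 4.271 mg/L.
Outfall 2: combined Q = 85.56 m³/s; C = (73.46·4.271 + 12.10·148.0)/85.56 = 24.60 mg/L.

24.6 mg/L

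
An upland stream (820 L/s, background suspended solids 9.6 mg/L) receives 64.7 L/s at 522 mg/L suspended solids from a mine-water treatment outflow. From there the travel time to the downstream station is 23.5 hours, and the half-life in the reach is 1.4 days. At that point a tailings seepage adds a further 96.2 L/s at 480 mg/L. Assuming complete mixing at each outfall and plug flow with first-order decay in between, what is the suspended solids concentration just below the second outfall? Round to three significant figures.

73.2 mg/L

Mixed concentration C = ΣQC/ΣQ = (820.0·9.600 + 64.70·522.0) / 884.7 = 41650/884.7 = 47.07 mg/L; combined flow 884.7 L/s.
Half-life 1.4 d → k = ln 2 / 1.4 = 0.4951 d⁻¹.
After decay, C = 47.07 × e^(−kt) = 47.07 × 0.6158 = 28.99 mg/L.
At the second outfall, C = (884.7·28.99 + 96.20·480.0) / (884.7 + 96.20) = 73.22 mg/L.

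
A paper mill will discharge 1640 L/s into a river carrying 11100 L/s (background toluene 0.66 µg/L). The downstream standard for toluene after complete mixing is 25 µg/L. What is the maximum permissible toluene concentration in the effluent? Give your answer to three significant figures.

At the limit, (Qr·Cr + Qe·Cₑ)/(Qr + Qe) = 25:
Cₑ = (12740·25 − 11100·0.6600) / 1640 = 189.7 µg/L.

190 µg/L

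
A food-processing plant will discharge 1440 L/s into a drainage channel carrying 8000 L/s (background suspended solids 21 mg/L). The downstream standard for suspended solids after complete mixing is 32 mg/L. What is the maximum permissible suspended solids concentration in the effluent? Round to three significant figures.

93.1 mg/L

At the limit, (Qr·Cr + Qe·Cₑ)/(Qr + Qe) = 32:
Cₑ = (9440·32 − 8000·21.00) / 1440 = 93.11 mg/L.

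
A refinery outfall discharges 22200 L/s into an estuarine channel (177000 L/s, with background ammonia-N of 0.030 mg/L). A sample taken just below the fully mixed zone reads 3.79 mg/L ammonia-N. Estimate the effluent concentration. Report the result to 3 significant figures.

Mass balance: 177000·0.03000 + 22200·Cₑ = 199200·3.790
→ Cₑ = (199200·3.790 − 177000·0.03000) / 22200 = 33.77 mg/L.

33.8 mg/L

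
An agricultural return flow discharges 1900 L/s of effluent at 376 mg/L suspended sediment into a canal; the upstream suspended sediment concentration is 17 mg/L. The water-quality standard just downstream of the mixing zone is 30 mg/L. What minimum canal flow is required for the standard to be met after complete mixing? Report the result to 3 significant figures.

50600 L/s

Set C_mix = 30: (Q·17.00 + 1900·376.0) / (Q + 1900) = 30
→ Q = 1900·(376.0 − 30)/(30 − 17.00) = 50570 L/s.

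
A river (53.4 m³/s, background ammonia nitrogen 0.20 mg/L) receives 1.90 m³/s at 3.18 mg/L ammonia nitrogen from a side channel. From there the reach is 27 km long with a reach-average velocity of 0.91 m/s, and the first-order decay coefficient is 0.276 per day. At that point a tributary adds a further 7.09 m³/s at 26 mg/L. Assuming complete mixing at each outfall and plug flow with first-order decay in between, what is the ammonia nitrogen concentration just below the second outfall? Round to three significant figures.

3.20 mg/L

Mixed concentration C = ΣQC/ΣQ = (53.40·0.2000 + 1.900·3.180) / 55.30 = 16.72/55.30 = 0.3024 mg/L; combined flow 55.30 m³/s.
Travel time t = 27·1000 / 0.91 = 29670 s = 8.242 h.
After decay, C = 0.3024 × e^(−kt) = 0.3024 × 0.9096 = 0.2750 mg/L.
At the second outfall, C = (55.30·0.2750 + 7.090·26.00) / (55.30 + 7.090) = 3.198 mg/L.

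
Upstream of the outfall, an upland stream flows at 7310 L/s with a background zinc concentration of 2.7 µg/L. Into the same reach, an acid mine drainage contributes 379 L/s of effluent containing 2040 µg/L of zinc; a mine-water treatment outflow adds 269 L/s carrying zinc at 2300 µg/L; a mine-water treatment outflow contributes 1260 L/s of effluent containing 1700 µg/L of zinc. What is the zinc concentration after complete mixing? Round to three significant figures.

386 µg/L

After mixing, C = (7310·2.700 + 379.0·2040 + 269.0·2300 + 1260·1700) / 9218 = 3554000/9218 = 385.5 µg/L.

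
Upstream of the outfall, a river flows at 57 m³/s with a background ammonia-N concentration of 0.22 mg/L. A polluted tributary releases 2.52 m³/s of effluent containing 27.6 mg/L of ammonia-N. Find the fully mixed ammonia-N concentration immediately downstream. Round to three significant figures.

Mixed concentration C = ΣQC/ΣQ = (57.00·0.2200 + 2.520·27.60) / 59.52 = 82.09/59.52 = 1.379 mg/L.

1.38 mg/L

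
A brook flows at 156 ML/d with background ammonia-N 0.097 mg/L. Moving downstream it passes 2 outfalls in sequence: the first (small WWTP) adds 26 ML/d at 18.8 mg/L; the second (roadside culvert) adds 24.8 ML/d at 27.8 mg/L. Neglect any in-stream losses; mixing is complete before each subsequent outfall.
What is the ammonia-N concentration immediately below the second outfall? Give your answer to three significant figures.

5.77 mg/L

Outfall 1: combined Q = 182.0 ML/d; C = (156.0·0.09700 + 26.00·18.80)/182.0 = 2.769 mg/L.
Outfall 2: combined Q = 206.8 ML/d; C = (182.0·2.769 + 24.80·27.80)/206.8 = 5.771 mg/L.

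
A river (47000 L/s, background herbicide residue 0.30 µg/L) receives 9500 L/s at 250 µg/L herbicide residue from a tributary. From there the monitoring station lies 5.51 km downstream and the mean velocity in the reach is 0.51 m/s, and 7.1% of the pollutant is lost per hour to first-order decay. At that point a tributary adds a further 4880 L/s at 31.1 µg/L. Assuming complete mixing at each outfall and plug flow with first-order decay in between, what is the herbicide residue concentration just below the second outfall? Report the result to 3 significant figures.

Conservation of mass: C = (47000·0.3000 + 9500·250.0) / 56500 = 2389000/56500 = 42.28 µg/L; combined flow 56500 L/s.
Travel time t = 5.51·1000 / 0.51 = 10800 s = 3.001 h.
7.1%/h lost → k = −ln(1 − 0.071) = 0.07365 h⁻¹.
Decay over the reach: 42.28·exp(−kt) = 42.28·0.8017 = 33.90 µg/L.
At the second outfall, C = (56500·33.90 + 4880·31.10) / (56500 + 4880) = 33.68 µg/L.

33.7 µg/L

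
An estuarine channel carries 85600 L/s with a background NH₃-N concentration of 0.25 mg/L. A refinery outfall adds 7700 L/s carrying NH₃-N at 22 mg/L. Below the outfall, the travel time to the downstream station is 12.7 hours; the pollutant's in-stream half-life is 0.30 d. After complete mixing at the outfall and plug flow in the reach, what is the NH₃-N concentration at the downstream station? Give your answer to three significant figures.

0.602 mg/L

After mixing, C = (85600·0.2500 + 7700·22.00) / 93300 = 190800/93300 = 2.045 mg/L.
Half-life 0.30 d → k = ln 2 / 0.30 = 2.310 d⁻¹.
First-order decay: C = 2.045·exp(−k·t) = 2.045·0.2945 = 0.6022 mg/L.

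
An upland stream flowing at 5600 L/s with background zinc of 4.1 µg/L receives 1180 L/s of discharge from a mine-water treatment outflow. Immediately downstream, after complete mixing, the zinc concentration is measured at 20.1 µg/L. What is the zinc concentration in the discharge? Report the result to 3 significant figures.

Mass balance: 5600·4.100 + 1180·Cₑ = 6780·20.10
→ Cₑ = (6780·20.10 − 5600·4.100) / 1180 = 96.03 µg/L.

96.0 µg/L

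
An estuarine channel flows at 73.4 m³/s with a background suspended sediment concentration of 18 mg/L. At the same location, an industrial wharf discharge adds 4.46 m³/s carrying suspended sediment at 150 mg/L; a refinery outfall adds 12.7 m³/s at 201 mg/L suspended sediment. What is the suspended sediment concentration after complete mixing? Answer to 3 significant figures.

Mixed concentration C = ΣQC/ΣQ = (73.40·18.00 + 4.460·150.0 + 12.70·201.0) / 90.56 = 4543/90.56 = 50.16 mg/L.

50.2 mg/L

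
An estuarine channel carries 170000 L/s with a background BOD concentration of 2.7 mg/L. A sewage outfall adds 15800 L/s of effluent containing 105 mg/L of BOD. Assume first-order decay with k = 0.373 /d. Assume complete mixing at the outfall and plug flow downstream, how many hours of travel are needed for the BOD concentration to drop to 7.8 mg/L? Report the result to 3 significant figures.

24.4 h

After mixing, C = (170000·2.700 + 15800·105.0) / 185800 = 2118000/185800 = 11.40 mg/L.
11.40·exp(−k·t) = 7.8 → t = ln(11.40/7.8)/k = 87890 s = 24.41 h.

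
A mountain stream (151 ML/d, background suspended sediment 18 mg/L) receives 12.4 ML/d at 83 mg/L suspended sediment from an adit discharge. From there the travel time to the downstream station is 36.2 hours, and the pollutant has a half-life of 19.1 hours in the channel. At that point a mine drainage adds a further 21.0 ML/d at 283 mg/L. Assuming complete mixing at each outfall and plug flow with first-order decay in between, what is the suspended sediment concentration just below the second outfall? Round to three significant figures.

Mass balance: C = (151.0·18.00 + 12.40·83.00) / 163.4 = 3747/163.4 = 22.93 mg/L; combined flow 163.4 ML/d.
Half-life 19.1 h → k = ln 2 / 19.1 = 0.03629 h⁻¹ = 0.8710 d⁻¹.
After decay, C = 22.93 × e^(−kt) = 22.93 × 0.2688 = 6.165 mg/L.
Second outfall: C = (163.4·6.165 + 21.00·283.0)/184.4 = 37.69 mg/L.

37.7 mg/L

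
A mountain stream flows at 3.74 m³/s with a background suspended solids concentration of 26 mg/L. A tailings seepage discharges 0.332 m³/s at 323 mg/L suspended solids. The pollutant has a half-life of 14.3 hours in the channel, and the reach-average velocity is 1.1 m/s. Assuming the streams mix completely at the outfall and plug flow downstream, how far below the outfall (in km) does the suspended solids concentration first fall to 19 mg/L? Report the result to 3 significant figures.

Mixed concentration C = ΣQC/ΣQ = (3.740·26.00 + 0.3320·323.0) / 4.072 = 204.5/4.072 = 50.22 mg/L.
Half-life 14.3 h → k = ln 2 / 14.3 = 0.04847 h⁻¹ = 1.163 d⁻¹.
Set 50.22·exp(−k·t) = 19 → t = ln(50.22/19)/k = 72180 s = 20.05 h.
Distance = v·t = 1.1·72180 = 79400 m = 79.40 km.

79.4 km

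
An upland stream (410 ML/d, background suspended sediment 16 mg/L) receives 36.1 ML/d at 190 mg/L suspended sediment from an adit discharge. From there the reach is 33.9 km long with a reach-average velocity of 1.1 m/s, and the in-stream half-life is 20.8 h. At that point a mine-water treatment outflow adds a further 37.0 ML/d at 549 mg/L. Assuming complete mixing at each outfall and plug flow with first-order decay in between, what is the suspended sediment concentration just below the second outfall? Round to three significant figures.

Conservation of mass: C = (410.0·16.00 + 36.10·190.0) / 446.1 = 13420/446.1 = 30.08 mg/L; combined flow 446.1 ML/d.
Travel time t = 33.9·1000 / 1.1 = 30820 s = 8.561 h.
Half-life 20.8 h → k = ln 2 / 20.8 = 0.03332 h⁻¹ = 0.7998 d⁻¹.
Decay over the reach: 30.08·exp(−kt) = 30.08·0.7518 = 22.61 mg/L.
At the second outfall, C = (446.1·22.61 + 37.00·549.0) / (446.1 + 37.00) = 62.93 mg/L.

62.9 mg/L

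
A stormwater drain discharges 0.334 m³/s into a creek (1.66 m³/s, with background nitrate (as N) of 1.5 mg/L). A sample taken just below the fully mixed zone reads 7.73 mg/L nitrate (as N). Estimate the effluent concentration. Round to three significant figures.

38.7 mg/L

Mass balance: 1.660·1.500 + 0.3340·Cₑ = 1.994·7.730
→ Cₑ = (1.994·7.730 − 1.660·1.500) / 0.3340 = 38.69 mg/L.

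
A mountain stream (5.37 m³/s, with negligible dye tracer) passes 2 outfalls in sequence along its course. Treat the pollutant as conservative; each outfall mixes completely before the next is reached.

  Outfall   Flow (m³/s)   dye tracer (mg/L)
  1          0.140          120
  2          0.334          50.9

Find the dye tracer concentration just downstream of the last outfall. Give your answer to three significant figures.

Below outfall 1: Q → 5.510 m³/s, C = (5.370·0 + 0.1400·120.0)/5.510 = 3.049 mg/L.
Below outfall 2: Q → 5.844 m³/s, C = (5.510·3.049 + 0.3340·50.90)/5.844 = 5.784 mg/L.

5.78 mg/L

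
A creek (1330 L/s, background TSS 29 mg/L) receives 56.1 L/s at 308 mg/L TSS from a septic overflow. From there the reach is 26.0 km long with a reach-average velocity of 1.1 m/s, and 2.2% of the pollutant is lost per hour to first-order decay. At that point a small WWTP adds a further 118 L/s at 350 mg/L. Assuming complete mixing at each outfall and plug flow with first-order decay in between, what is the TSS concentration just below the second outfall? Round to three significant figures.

After mixing, C = (1330·29.00 + 56.10·308.0) / 1386 = 55850/1386 = 40.29 mg/L; combined flow 1386 L/s.
Travel time t = 26.0·1000 / 1.1 = 23640 s = 6.566 h.
2.2%/h lost → k = −ln(1 − 0.022) = 0.02225 h⁻¹.
Applying C = C₀e^(−kt): 40.29 × 0.8641 = 34.82 mg/L.
At the second outfall, C = (1386·34.82 + 118.0·350.0) / (1386 + 118.0) = 59.54 mg/L.

59.5 mg/L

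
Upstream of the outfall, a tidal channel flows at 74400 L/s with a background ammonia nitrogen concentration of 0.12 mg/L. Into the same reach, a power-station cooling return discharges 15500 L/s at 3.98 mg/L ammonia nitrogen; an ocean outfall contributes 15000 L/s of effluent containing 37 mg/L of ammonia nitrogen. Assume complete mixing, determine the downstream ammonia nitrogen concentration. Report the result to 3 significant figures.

5.96 mg/L

After mixing, C = (74400·0.1200 + 15500·3.980 + 15000·37.00) / 104900 = 625600/104900 = 5.964 mg/L.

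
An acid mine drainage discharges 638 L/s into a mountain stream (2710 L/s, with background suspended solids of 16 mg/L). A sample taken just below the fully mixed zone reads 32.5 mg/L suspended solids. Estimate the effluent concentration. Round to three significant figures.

Mass balance: 2710·16.00 + 638.0·Cₑ = 3348·32.50
→ Cₑ = (3348·32.50 − 2710·16.00) / 638.0 = 102.6 mg/L.

103 mg/L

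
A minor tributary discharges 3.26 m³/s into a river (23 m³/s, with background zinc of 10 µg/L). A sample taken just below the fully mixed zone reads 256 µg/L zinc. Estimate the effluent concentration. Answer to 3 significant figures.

Mass balance: 23.00·10.00 + 3.260·Cₑ = 26.26·256.0
→ Cₑ = (26.26·256.0 − 23.00·10.00) / 3.260 = 1992 µg/L.

1990 µg/L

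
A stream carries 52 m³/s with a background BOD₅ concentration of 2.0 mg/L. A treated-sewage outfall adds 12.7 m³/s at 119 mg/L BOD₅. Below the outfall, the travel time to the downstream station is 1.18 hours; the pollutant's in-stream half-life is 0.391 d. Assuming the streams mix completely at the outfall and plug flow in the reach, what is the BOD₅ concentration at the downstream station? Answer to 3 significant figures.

Mixed concentration C = ΣQC/ΣQ = (52.00·2.000 + 12.70·119.0) / 64.70 = 1615/64.70 = 24.97 mg/L.
Half-life 0.391 d → k = ln 2 / 0.391 = 1.773 d⁻¹.
First-order decay: C = 24.97·exp(−k·t) = 24.97·0.9165 = 22.88 mg/L.

22.9 mg/L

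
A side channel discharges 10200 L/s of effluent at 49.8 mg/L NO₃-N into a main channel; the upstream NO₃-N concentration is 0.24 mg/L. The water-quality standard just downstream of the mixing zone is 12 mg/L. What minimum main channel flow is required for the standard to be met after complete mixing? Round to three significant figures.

Set C_mix = 12: (Q·0.2400 + 10200·49.80) / (Q + 10200) = 12
→ Q = 10200·(49.80 − 12)/(12 − 0.2400) = 32790 L/s.

32800 L/s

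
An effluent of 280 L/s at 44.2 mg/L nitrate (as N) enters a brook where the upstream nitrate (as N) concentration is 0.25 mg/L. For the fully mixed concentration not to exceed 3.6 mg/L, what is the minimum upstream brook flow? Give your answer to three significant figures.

Set C_mix = 3.6: (Q·0.2500 + 280.0·44.20) / (Q + 280.0) = 3.6
→ Q = 280.0·(44.20 − 3.6)/(3.6 − 0.2500) = 3393 L/s.

3390 L/s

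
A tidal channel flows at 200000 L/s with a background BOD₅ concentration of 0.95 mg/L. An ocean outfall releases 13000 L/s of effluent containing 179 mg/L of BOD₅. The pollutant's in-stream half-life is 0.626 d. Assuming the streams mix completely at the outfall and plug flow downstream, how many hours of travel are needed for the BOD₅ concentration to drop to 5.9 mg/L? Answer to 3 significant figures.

15.1 h

Flow-weighted average: C = (200000·0.9500 + 13000·179.0) / 213000 = 2517000/213000 = 11.82 mg/L.
Half-life 0.626 d → k = ln 2 / 0.626 = 1.107 d⁻¹.
11.82·exp(−k·t) = 5.9 → t = ln(11.82/5.9)/k = 54200 s = 15.06 h.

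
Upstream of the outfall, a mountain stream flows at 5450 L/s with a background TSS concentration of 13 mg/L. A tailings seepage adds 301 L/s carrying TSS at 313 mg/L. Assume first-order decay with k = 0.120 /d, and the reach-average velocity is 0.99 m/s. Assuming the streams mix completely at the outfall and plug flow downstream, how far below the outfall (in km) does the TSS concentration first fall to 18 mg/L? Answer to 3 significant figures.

Mixed concentration C = ΣQC/ΣQ = (5450·13.00 + 301.0·313.0) / 5751 = 165100/5751 = 28.70 mg/L.
Set 28.70·exp(−k·t) = 18 → t = ln(28.70/18)/k = 335900 s = 93.32 h.
Distance = v·t = 0.99·335900 = 332600 m = 332.6 km.

333 km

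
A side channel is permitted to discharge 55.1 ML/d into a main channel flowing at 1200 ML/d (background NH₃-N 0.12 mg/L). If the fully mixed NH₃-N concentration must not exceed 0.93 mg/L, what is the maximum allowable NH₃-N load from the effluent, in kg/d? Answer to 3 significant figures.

Mass balance at the limit: 1200·0.1200 + 55.10·Cₑ = 1255·0.93 → Cₑ = 18.57 mg/L.
55.10 ML/d = 0.6377 m³/s. Load = 0.6377 m³/s × 18.57 g/m³ × 86 400 s/d = 1023 kg/d.

1020 kg/d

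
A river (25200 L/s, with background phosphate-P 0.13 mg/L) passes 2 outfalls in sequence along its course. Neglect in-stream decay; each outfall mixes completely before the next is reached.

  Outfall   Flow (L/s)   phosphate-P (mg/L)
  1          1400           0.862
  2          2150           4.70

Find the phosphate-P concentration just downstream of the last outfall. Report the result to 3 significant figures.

Below outfall 1: Q → 26600 L/s, C = (25200·0.1300 + 1400·0.8620)/26600 = 0.1685 mg/L.
Below outfall 2: Q → 28750 L/s, C = (26600·0.1685 + 2150·4.700)/28750 = 0.5074 mg/L.

0.507 mg/L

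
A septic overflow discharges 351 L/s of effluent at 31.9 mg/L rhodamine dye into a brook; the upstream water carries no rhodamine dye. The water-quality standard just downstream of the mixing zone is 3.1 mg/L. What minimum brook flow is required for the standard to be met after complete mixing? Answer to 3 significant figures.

3260 L/s

Set C_mix = 3.1: (Q·0 + 351.0·31.90) / (Q + 351.0) = 3.1
→ Q = 351.0·(31.90 − 3.1)/(3.1 − 0) = 3261 L/s.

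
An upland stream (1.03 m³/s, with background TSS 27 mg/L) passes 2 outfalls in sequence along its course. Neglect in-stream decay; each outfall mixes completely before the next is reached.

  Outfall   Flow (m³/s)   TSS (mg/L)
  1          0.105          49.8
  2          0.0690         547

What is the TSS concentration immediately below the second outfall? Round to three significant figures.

58.8 mg/L

Outfall 1: combined Q = 1.135 m³/s; C = (1.030·27.00 + 0.1050·49.80)/1.135 = 29.11 mg/L.
Outfall 2: combined Q = 1.204 m³/s; C = (1.135·29.11 + 0.06900·547.0)/1.204 = 58.79 mg/L.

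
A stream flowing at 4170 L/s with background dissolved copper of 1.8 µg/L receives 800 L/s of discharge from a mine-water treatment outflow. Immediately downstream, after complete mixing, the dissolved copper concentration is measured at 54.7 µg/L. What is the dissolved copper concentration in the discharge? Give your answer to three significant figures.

Mass balance: 4170·1.800 + 800.0·Cₑ = 4970·54.70
→ Cₑ = (4970·54.70 − 4170·1.800) / 800.0 = 330.4 µg/L.

330 µg/L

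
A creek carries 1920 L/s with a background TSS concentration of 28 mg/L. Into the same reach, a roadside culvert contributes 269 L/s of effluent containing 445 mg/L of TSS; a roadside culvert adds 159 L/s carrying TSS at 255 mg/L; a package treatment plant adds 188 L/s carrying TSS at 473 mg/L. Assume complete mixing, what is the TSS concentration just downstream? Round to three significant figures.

Flow-weighted average: C = (1920·28.00 + 269.0·445.0 + 159.0·255.0 + 188.0·473.0) / 2536 = 302900/2536 = 119.5 mg/L.

119 mg/L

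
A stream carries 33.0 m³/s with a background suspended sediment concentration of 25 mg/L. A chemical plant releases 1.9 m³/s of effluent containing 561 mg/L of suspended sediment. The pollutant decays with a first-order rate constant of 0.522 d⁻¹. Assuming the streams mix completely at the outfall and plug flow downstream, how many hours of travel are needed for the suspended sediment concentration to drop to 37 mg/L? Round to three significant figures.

17.5 h

After mixing, C = (33.00·25.00 + 1.900·561.0) / 34.90 = 1891/34.90 = 54.18 mg/L.
54.18·exp(−k·t) = 37 → t = ln(54.18/37)/k = 63130 s = 17.54 h.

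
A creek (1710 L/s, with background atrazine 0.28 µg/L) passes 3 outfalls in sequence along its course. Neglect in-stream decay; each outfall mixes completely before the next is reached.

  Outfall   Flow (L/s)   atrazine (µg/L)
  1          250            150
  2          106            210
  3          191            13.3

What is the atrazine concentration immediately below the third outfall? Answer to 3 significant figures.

Outfall 1: combined Q = 1960 L/s; C = (1710·0.2800 + 250.0·150.0)/1960 = 19.38 µg/L.
Outfall 2: combined Q = 2066 L/s; C = (1960·19.38 + 106.0·210.0)/2066 = 29.16 µg/L.
Outfall 3: combined Q = 2257 L/s; C = (2066·29.16 + 191.0·13.30)/2257 = 27.82 µg/L.

27.8 µg/L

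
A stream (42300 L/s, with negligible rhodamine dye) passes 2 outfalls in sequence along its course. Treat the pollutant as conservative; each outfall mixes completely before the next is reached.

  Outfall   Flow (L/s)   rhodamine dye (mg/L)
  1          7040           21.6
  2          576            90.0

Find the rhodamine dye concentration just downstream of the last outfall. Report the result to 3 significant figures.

Below outfall 1: Q → 49340 L/s, C = (42300·0 + 7040·21.60)/49340 = 3.082 mg/L.
Below outfall 2: Q → 49920 L/s, C = (49340·3.082 + 576.0·90.00)/49920 = 4.085 mg/L.

4.08 mg/L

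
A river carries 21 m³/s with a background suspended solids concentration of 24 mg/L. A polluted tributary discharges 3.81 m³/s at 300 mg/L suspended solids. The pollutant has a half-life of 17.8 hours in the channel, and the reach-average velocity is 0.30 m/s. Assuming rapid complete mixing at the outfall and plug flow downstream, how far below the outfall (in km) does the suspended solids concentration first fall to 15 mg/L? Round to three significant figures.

41.3 km

Conservation of mass: C = (21.00·24.00 + 3.810·300.0) / 24.81 = 1647/24.81 = 66.38 mg/L.
Half-life 17.8 h → k = ln 2 / 17.8 = 0.03894 h⁻¹ = 0.9346 d⁻¹.
Set 66.38·exp(−k·t) = 15 → t = ln(66.38/15)/k = 137500 s = 38.20 h.
Distance = v·t = 0.30·137500 = 41250 m = 41.25 km.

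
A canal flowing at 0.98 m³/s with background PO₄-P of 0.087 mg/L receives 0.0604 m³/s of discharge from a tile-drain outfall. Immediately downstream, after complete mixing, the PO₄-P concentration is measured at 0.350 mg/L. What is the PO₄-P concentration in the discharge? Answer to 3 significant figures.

Mass balance: 0.9800·0.08700 + 0.06040·Cₑ = 1.040·0.3500
→ Cₑ = (1.040·0.3500 − 0.9800·0.08700) / 0.06040 = 4.617 mg/L.

4.62 mg/L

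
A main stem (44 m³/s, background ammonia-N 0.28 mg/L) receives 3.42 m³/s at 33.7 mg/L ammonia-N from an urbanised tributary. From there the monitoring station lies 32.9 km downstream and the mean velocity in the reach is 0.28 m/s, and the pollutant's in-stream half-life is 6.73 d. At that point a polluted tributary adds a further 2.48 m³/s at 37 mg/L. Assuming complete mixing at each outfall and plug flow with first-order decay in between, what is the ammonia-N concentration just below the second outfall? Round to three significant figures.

4.06 mg/L

Mixed concentration C = ΣQC/ΣQ = (44.00·0.2800 + 3.420·33.70) / 47.42 = 127.6/47.42 = 2.690 mg/L; combined flow 47.42 m³/s.
Travel time t = 32.9·1000 / 0.28 = 117500 s = 32.64 h.
Half-life 6.73 d → k = ln 2 / 6.73 = 0.1030 d⁻¹.
Decay over the reach: 2.690·exp(−kt) = 2.690·0.8693 = 2.339 mg/L.
Second outfall: C = (47.42·2.339 + 2.480·37.00)/49.90 = 4.061 mg/L.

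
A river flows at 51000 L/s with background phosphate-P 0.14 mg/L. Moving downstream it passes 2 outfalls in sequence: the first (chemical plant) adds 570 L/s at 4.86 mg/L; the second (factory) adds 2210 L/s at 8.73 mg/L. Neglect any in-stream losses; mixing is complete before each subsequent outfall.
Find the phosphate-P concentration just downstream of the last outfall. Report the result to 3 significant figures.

0.543 mg/L

Below outfall 1: Q → 51570 L/s, C = (51000·0.1400 + 570.0·4.860)/51570 = 0.1922 mg/L.
Below outfall 2: Q → 53780 L/s, C = (51570·0.1922 + 2210·8.730)/53780 = 0.5430 mg/L.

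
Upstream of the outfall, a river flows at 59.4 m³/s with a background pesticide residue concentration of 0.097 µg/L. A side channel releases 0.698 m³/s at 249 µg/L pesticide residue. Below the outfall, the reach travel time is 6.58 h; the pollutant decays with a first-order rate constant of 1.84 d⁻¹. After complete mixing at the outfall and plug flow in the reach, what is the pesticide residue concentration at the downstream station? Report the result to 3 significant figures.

1.80 µg/L

Mixed concentration C = ΣQC/ΣQ = (59.40·0.09700 + 0.6980·249.0) / 60.10 = 179.6/60.10 = 2.988 µg/L.
Applying C = C₀e^(−kt): 2.988 × 0.6038 = 1.804 µg/L.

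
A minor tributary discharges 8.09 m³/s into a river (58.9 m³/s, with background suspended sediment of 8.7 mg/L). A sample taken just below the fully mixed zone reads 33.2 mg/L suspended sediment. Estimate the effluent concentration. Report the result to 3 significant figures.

Mass balance: 58.90·8.700 + 8.090·Cₑ = 66.99·33.20
→ Cₑ = (66.99·33.20 − 58.90·8.700) / 8.090 = 211.6 mg/L.

212 mg/L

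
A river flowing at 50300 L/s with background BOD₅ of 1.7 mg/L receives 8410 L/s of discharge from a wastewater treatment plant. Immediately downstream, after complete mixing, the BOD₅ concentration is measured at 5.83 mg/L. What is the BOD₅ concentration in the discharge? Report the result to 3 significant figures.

Mass balance: 50300·1.700 + 8410·Cₑ = 58710·5.830
→ Cₑ = (58710·5.830 − 50300·1.700) / 8410 = 30.53 mg/L.

30.5 mg/L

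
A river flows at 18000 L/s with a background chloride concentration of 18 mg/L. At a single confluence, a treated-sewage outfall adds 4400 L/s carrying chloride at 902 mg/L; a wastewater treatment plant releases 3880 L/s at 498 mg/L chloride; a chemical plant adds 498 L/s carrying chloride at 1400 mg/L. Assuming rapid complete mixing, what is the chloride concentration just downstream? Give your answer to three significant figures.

259 mg/L

Mixed concentration C = ΣQC/ΣQ = (18000·18.00 + 4400·902.0 + 3880·498.0 + 498.0·1400) / 26780 = 6922000/26780 = 258.5 mg/L.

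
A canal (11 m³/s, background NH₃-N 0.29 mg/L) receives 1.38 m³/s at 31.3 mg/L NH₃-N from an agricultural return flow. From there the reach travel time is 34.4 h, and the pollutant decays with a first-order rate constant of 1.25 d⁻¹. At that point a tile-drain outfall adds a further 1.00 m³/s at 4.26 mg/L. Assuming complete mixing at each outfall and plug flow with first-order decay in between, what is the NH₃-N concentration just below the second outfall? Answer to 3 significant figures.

Conservation of mass: C = (11.00·0.2900 + 1.380·31.30) / 12.38 = 46.38/12.38 = 3.747 mg/L; combined flow 12.38 m³/s.
Decay over the reach: 3.747·exp(−kt) = 3.747·0.1667 = 0.6245 mg/L.
At the second outfall, C = (12.38·0.6245 + 1.000·4.260) / (12.38 + 1.000) = 0.8962 mg/L.

0.896 mg/L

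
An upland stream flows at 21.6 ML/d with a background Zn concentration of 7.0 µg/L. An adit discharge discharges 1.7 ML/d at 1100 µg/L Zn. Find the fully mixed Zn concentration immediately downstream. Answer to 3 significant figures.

86.7 µg/L

Conservation of mass: C = (21.60·7.000 + 1.700·1100) / 23.30 = 2021/23.30 = 86.75 µg/L.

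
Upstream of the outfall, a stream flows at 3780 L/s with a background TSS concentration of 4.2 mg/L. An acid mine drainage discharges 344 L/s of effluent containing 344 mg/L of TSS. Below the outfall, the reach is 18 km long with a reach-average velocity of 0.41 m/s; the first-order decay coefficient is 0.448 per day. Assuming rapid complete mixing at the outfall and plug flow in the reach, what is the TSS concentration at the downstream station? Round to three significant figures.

25.9 mg/L

Mixed concentration C = ΣQC/ΣQ = (3780·4.200 + 344.0·344.0) / 4124 = 134200/4124 = 32.54 mg/L.
Travel time t = 18·1000 / 0.41 = 43900 s = 12.20 h.
First-order decay: C = 32.54·exp(−k·t) = 32.54·0.7964 = 25.92 mg/L.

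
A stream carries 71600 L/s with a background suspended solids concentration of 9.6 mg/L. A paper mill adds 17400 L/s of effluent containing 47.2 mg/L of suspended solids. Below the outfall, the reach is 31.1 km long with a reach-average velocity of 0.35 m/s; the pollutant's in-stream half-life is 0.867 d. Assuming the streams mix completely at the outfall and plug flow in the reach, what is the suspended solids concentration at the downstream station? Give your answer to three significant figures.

After mixing, C = (71600·9.600 + 17400·47.20) / 89000 = 1509000/89000 = 16.95 mg/L.
Travel time t = 31.1·1000 / 0.35 = 88860 s = 24.68 h.
Half-life 0.867 d → k = ln 2 / 0.867 = 0.7995 d⁻¹.
First-order decay: C = 16.95·exp(−k·t) = 16.95·0.4395 = 7.449 mg/L.

7.45 mg/L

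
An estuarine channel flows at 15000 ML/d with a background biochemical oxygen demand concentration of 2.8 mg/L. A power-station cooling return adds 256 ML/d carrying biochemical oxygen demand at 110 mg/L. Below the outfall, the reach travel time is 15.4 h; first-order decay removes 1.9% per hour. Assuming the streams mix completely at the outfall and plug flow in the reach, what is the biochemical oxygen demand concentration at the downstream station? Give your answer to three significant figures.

Mixed concentration C = ΣQC/ΣQ = (15000·2.800 + 256.0·110.0) / 15260 = 70160/15260 = 4.599 mg/L.
1.9%/h lost → k = −ln(1 − 0.019) = 0.01918 h⁻¹.
First-order decay: C = 4.599·exp(−k·t) = 4.599·0.7442 = 3.423 mg/L.

3.42 mg/L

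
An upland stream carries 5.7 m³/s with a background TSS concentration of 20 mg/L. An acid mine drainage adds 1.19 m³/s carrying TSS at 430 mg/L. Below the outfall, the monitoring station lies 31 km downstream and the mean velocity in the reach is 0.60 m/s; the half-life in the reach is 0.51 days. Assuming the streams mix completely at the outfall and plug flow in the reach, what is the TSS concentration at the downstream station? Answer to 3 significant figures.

Conservation of mass: C = (5.700·20.00 + 1.190·430.0) / 6.890 = 625.7/6.890 = 90.81 mg/L.
Travel time t = 31·1000 / 0.60 = 51670 s = 14.35 h.
Half-life 0.51 d → k = ln 2 / 0.51 = 1.359 d⁻¹.
After decay, C = 90.81 × e^(−kt) = 90.81 × 0.4436 = 40.29 mg/L.

40.3 mg/L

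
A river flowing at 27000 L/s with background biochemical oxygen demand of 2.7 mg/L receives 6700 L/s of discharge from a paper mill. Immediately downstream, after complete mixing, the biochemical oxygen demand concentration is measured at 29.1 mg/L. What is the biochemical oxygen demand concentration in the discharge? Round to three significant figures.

Mass balance: 27000·2.700 + 6700·Cₑ = 33700·29.10
→ Cₑ = (33700·29.10 − 27000·2.700) / 6700 = 135.5 mg/L.

135 mg/L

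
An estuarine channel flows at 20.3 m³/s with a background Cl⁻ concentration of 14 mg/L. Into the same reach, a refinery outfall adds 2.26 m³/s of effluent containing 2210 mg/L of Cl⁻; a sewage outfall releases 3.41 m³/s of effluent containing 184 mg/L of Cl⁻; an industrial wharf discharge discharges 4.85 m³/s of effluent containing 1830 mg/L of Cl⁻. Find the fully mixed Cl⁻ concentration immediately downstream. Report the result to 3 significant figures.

480 mg/L

Mixed concentration C = ΣQC/ΣQ = (20.30·14.00 + 2.260·2210 + 3.410·184.0 + 4.850·1830) / 30.82 = 14780/30.82 = 479.6 mg/L.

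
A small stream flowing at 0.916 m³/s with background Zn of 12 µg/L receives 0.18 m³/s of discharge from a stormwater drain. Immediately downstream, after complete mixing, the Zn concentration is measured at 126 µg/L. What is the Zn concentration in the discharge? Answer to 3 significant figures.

Mass balance: 0.9160·12.00 + 0.1800·Cₑ = 1.096·126.0
→ Cₑ = (1.096·126.0 − 0.9160·12.00) / 0.1800 = 706.1 µg/L.

706 µg/L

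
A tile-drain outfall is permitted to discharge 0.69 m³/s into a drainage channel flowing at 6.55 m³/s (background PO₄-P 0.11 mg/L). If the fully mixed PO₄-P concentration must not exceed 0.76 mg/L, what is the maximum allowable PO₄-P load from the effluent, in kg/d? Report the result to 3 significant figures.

Mass balance at the limit: 6.550·0.1100 + 0.6900·Cₑ = 7.240·0.76 → Cₑ = 6.930 mg/L.
Load = 0.6900 m³/s × 6.930 g/m³ × 86 400 s/d = 413.2 kg/d.

413 kg/d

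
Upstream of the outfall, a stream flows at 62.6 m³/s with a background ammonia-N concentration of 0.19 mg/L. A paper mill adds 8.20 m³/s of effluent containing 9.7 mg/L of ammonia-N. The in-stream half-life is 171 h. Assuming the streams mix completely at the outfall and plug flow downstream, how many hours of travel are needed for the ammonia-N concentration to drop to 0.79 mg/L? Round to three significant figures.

121 h

After mixing, C = (62.60·0.1900 + 8.200·9.700) / 70.80 = 91.43/70.80 = 1.291 mg/L.
Half-life 171 h → k = ln 2 / 171 = 0.004053 h⁻¹ = 0.09728 d⁻¹.
1.291·exp(−k·t) = 0.79 → t = ln(1.291/0.79)/k = 436500 s = 121.2 h.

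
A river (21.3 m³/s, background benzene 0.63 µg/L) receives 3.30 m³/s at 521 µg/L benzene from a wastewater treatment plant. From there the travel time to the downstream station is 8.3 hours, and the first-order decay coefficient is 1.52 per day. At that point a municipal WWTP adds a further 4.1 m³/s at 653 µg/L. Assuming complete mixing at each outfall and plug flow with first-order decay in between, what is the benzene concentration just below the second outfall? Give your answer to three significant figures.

Flow-weighted average: C = (21.30·0.6300 + 3.300·521.0) / 24.60 = 1733/24.60 = 70.44 µg/L; combined flow 24.60 m³/s.
After decay, C = 70.44 × e^(−kt) = 70.44 × 0.5912 = 41.64 µg/L.
Second outfall: C = (24.60·41.64 + 4.100·653.0)/28.70 = 129.0 µg/L.

129 µg/L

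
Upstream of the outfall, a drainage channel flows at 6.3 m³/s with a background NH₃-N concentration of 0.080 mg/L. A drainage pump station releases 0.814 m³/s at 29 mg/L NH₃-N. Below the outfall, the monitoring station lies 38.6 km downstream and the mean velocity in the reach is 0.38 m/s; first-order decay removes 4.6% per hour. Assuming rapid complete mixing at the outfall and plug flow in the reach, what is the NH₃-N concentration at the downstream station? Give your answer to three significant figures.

Mass balance: C = (6.300·0.08000 + 0.8140·29.00) / 7.114 = 24.11/7.114 = 3.389 mg/L.
Travel time t = 38.6·1000 / 0.38 = 101600 s = 28.22 h.
4.6%/h lost → k = −ln(1 − 0.046) = 0.04709 h⁻¹.
Applying C = C₀e^(−kt): 3.389 × 0.2648 = 0.8975 mg/L.

0.897 mg/L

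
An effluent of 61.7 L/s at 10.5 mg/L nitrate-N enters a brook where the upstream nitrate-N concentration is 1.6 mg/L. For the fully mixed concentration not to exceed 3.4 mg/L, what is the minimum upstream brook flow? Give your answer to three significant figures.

243 L/s

Set C_mix = 3.4: (Q·1.600 + 61.70·10.50) / (Q + 61.70) = 3.4
→ Q = 61.70·(10.50 − 3.4)/(3.4 − 1.600) = 243.4 L/s.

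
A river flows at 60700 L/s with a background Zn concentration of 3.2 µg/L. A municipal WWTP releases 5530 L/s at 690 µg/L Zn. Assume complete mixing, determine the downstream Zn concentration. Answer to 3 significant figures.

60.5 µg/L

Mixed concentration C = ΣQC/ΣQ = (60700·3.200 + 5530·690.0) / 66230 = 4010000/66230 = 60.55 µg/L.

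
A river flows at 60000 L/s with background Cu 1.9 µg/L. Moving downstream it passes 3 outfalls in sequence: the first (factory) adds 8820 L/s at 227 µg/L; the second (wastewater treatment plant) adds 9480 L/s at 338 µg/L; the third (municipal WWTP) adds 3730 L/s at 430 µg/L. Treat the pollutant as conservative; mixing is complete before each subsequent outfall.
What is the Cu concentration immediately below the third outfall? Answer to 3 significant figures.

Outfall 1: combined Q = 68820 L/s; C = (60000·1.900 + 8820·227.0)/68820 = 30.75 µg/L.
Outfall 2: combined Q = 78300 L/s; C = (68820·30.75 + 9480·338.0)/78300 = 67.95 µg/L.
Outfall 3: combined Q = 82030 L/s; C = (78300·67.95 + 3730·430.0)/82030 = 84.41 µg/L.

84.4 µg/L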